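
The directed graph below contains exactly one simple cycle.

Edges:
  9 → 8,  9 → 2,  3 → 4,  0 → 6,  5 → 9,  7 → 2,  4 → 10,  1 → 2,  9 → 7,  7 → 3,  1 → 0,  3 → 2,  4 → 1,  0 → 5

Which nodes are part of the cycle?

0, 1, 3, 4, 5, 7, 9

DFS with gray/black marking from 0:
0 gray
  5 gray
    9 gray
      7 gray
        2 gray
        2 black
        3 gray
          3→2: 2 black — skip
          4 gray
            1 gray
              1→0: 0 is gray → back edge
Back edge closes the cycle 0 → 5 → 9 → 7 → 3 → 4 → 1 → 0; its vertices are {0, 1, 3, 4, 5, 7, 9}.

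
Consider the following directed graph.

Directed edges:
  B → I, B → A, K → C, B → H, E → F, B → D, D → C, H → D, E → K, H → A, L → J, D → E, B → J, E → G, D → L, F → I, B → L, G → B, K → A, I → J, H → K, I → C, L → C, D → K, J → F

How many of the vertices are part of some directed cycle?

8

A vertex is on a directed cycle iff it belongs to a strongly connected component of size ≥ 2 (or has a self-loop).
The vertices on cycles are {B, D, E, F, G, H, I, J} — 8 in total.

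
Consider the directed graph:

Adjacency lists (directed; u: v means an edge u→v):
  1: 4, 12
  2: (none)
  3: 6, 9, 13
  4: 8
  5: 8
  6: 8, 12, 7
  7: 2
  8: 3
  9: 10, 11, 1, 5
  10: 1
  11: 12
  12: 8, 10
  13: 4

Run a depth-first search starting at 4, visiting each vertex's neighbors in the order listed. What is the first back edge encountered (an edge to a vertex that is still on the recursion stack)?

DFS from 4 (visiting each vertex's neighbors in the order listed); mark gray on enter, black on exit:
4 gray
  8 gray
    3 gray
      6 gray
        6→8: 8 is gray → back edge
First back edge: 6 → 8.

6→8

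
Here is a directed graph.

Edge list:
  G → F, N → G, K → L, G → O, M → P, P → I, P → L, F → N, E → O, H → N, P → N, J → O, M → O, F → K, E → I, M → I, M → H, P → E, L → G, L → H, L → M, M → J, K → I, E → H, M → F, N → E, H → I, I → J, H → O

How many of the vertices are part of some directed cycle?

A vertex is on a directed cycle iff it belongs to a strongly connected component of size ≥ 2 (or has a self-loop).
The vertices on cycles are {E, F, G, H, K, L, M, N, P} — 9 in total.

9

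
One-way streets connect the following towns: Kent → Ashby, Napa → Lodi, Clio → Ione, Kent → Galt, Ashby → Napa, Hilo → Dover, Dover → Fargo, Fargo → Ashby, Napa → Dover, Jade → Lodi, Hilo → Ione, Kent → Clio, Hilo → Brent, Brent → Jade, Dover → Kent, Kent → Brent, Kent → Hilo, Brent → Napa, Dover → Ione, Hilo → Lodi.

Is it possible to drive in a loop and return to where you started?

DFS with white/gray/black marking, starting from Kent:
Kent gray
  Hilo gray
    Brent gray
      Jade gray
        Lodi gray
        Lodi black
      Jade black
      Napa gray
        Dover gray
          Dover→Kent: Kent is gray → back edge
Back edge found, so a cycle exists: Kent → Hilo → Brent → Napa → Dover → Kent.

Yes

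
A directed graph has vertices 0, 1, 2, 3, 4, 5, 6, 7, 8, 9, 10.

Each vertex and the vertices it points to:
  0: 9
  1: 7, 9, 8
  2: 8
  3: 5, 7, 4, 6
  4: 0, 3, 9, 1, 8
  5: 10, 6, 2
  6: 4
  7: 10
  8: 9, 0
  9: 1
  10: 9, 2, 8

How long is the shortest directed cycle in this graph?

2

For each vertex v, BFS finds the shortest path from v back to v.
The shortest such closed walk is 4 → 3 → 4, length 2.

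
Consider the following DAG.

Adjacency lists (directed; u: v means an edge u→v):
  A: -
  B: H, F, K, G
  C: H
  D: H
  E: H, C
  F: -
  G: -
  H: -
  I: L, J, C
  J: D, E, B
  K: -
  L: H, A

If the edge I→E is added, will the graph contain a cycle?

Adding I→E creates a cycle iff E can already reach I.
Explore from E: no path reaches I. The graph stays acyclic.

No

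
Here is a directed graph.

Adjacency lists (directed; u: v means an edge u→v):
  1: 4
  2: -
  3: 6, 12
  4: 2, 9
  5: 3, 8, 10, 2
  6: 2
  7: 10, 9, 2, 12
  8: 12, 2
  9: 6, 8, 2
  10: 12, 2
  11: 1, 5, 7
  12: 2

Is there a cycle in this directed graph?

No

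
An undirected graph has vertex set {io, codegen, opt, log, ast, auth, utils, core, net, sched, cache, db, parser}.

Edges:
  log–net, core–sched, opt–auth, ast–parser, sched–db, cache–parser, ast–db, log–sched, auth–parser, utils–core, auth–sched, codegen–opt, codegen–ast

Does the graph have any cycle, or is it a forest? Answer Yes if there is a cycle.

DFS, tracking each vertex's parent; an edge to a visited non-parent vertex closes a cycle.
Start from auth:
visit auth (parent –)
  visit opt (parent auth)
    visit codegen (parent opt)
      visit ast (parent codegen)
        visit parser (parent ast)
          parser–ast: parent, skip
          parser–auth: auth visited and ≠ parent → cycle
Cycle: auth – opt – codegen – ast – parser – auth.

Yes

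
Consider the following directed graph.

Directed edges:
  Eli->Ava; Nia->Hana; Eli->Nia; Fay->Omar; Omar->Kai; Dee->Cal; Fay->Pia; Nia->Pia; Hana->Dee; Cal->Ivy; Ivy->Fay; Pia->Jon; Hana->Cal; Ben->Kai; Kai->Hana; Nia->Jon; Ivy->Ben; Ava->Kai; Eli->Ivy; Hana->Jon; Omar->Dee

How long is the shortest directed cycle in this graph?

For each vertex v, BFS finds the shortest path from v back to v.
The shortest such closed walk is Ivy → Ben → Kai → Hana → Cal → Ivy, length 5.

5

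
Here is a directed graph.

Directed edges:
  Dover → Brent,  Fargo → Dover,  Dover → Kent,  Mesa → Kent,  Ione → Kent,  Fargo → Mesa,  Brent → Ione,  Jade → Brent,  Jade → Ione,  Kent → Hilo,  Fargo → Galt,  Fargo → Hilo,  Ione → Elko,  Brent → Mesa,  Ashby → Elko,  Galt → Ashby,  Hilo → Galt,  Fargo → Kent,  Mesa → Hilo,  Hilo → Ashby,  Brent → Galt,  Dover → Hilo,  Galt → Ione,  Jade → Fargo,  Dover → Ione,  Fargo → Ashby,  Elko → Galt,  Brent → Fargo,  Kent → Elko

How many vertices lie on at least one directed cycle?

A vertex is on a directed cycle iff it belongs to a strongly connected component of size ≥ 2 (or has a self-loop).
The vertices on cycles are {Elko, Galt, Hilo, Ione, Kent, Ashby, Brent, Dover, Fargo} — 9 in total.

9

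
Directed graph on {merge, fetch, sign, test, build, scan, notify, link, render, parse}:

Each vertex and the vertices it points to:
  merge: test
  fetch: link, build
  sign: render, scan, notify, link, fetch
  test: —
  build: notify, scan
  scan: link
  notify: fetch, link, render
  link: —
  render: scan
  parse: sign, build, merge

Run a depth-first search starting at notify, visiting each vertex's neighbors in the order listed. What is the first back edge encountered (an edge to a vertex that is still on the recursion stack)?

build->notify

DFS from notify (visiting each vertex's neighbors in the order listed); mark gray on enter, black on exit:
notify gray
  fetch gray
    link gray
    link black
    build gray
      build→notify: notify is gray → back edge
First back edge: build → notify.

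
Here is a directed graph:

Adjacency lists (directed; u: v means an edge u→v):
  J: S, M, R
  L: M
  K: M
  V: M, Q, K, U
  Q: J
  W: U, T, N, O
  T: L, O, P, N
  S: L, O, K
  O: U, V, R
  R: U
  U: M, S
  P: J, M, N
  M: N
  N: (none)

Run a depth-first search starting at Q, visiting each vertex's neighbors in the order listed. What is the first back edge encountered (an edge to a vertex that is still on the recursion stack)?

DFS from Q (visiting each vertex's neighbors in the order listed); mark gray on enter, black on exit:
Q gray
  J gray
    S gray
      L gray
        M gray
          N gray
          N black
        M black
      L black
      O gray
        U gray
          U→M: M black — skip
          U→S: S is gray → back edge
First back edge: U → S.

U→S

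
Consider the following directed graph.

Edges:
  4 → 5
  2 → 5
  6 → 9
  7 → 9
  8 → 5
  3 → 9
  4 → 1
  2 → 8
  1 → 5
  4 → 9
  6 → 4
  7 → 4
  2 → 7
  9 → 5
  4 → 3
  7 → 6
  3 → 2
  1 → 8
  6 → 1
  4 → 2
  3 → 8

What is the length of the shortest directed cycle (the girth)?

For each vertex v, BFS finds the shortest path from v back to v.
The shortest such closed walk is 7 → 4 → 2 → 7, length 3.

3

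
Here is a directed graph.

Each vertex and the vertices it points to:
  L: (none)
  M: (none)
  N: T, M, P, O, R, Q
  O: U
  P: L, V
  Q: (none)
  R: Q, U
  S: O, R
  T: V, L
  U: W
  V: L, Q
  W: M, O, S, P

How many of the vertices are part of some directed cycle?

5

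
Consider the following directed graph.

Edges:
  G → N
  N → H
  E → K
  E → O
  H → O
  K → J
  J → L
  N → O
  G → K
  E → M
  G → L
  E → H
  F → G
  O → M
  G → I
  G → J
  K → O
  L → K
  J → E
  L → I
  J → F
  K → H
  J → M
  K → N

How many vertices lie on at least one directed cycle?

A vertex is on a directed cycle iff it belongs to a strongly connected component of size ≥ 2 (or has a self-loop).
The vertices on cycles are {E, F, G, J, K, L} — 6 in total.

6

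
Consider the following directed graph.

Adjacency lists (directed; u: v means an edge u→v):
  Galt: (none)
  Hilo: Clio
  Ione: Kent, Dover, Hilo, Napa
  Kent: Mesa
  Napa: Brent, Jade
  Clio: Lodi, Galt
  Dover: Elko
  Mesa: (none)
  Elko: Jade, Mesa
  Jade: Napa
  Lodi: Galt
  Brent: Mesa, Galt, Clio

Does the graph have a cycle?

Yes

DFS with white/gray/black marking, starting from Hilo:
Hilo gray
  Clio gray
    Lodi gray
      Galt gray
      Galt black
    Lodi black
    Clio→Galt: Galt black — skip
  Clio black
Hilo black
Ione gray
  Kent gray
    Mesa gray
    Mesa black
  Kent black
  Dover gray
    Elko gray
      Jade gray
        Napa gray
          Brent gray
            Brent→Mesa: Mesa black — skip
            Brent→Galt: Galt black — skip
            Brent→Clio: Clio black — skip
          Brent black
          Napa→Jade: Jade is gray → back edge
Back edge found, so a cycle exists: Jade → Napa → Jade.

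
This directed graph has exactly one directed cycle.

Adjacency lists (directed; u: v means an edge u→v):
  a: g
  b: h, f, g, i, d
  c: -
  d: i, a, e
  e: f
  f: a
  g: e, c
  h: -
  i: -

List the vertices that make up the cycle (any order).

a, e, f, g

DFS with gray/black marking from f:
f gray
  a gray
    g gray
      e gray
        e→f: f is gray → back edge
Back edge closes the cycle f → a → g → e → f; its vertices are {a, e, f, g}.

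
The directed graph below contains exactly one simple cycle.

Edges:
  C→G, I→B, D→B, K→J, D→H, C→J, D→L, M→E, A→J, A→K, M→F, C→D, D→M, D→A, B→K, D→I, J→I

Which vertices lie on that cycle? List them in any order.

DFS with gray/black marking from K:
K gray
  J gray
    I gray
      B gray
        B→K: K is gray → back edge
Back edge closes the cycle K → J → I → B → K; its vertices are {B, I, J, K}.

B, I, J, K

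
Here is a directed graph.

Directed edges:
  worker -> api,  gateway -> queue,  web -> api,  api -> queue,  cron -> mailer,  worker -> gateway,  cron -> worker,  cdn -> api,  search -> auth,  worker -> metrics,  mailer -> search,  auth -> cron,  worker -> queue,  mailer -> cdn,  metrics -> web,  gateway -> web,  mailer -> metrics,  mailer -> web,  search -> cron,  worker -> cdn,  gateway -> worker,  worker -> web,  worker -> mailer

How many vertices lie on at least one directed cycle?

6

A vertex is on a directed cycle iff it belongs to a strongly connected component of size ≥ 2 (or has a self-loop).
The vertices on cycles are {auth, cron, mailer, search, worker, gateway} — 6 in total.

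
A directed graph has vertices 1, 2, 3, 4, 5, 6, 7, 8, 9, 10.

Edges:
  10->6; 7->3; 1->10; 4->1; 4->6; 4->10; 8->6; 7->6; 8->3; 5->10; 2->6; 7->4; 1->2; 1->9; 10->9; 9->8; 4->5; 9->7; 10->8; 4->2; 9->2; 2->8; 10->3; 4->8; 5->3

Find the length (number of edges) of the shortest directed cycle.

4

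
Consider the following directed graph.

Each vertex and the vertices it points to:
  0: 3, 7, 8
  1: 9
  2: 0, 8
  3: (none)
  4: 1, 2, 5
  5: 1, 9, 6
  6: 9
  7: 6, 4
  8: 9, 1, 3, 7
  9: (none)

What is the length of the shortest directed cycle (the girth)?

4

For each vertex v, BFS finds the shortest path from v back to v.
The shortest such closed walk is 7 → 4 → 2 → 0 → 7, length 4.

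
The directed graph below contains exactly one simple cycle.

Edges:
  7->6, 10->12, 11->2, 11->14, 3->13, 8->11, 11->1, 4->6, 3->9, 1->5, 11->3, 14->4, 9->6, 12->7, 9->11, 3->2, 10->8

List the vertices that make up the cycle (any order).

DFS with gray/black marking from 11:
11 gray
  2 gray
  2 black
  3 gray
    9 gray
      6 gray
      6 black
      9→11: 11 is gray → back edge
Back edge closes the cycle 11 → 3 → 9 → 11; its vertices are {3, 9, 11}.

3, 9, 11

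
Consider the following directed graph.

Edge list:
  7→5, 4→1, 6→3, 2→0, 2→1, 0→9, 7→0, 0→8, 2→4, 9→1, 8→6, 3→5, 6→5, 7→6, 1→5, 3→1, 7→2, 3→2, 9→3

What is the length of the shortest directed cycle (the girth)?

4

For each vertex v, BFS finds the shortest path from v back to v.
The shortest such closed walk is 2 → 0 → 9 → 3 → 2, length 4.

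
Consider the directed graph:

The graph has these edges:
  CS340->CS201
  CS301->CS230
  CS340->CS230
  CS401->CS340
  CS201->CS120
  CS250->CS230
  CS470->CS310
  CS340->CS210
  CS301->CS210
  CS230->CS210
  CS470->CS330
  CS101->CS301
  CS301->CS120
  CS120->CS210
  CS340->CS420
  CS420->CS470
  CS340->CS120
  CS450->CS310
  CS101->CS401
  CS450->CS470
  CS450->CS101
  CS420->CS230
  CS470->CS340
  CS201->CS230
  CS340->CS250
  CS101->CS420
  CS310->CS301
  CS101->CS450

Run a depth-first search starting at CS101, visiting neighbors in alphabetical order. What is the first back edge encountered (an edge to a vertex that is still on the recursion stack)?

CS470->CS340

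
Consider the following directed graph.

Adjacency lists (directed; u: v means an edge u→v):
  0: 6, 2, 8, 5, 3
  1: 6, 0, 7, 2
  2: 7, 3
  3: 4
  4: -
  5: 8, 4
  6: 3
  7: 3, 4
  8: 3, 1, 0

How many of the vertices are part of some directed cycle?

4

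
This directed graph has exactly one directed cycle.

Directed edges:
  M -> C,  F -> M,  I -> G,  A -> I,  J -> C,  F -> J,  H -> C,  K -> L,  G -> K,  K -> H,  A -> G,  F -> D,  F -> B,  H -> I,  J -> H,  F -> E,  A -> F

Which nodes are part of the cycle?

DFS with gray/black marking from G:
G gray
  K gray
    H gray
      I gray
        I→G: G is gray → back edge
Back edge closes the cycle G → K → H → I → G; its vertices are {G, H, I, K}.

G, H, I, K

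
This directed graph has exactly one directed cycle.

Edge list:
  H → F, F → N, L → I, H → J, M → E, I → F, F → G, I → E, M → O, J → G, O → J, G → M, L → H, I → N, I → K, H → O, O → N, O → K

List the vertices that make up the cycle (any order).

DFS with gray/black marking from O:
O gray
  K gray
  K black
  N gray
  N black
  J gray
    G gray
      M gray
        E gray
        E black
        M→O: O is gray → back edge
Back edge closes the cycle O → J → G → M → O; its vertices are {G, J, M, O}.

G, J, M, O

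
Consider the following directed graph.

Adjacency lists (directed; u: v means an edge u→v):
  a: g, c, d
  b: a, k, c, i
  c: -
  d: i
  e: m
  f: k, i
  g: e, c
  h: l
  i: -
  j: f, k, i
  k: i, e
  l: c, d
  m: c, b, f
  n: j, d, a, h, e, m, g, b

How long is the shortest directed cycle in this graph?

4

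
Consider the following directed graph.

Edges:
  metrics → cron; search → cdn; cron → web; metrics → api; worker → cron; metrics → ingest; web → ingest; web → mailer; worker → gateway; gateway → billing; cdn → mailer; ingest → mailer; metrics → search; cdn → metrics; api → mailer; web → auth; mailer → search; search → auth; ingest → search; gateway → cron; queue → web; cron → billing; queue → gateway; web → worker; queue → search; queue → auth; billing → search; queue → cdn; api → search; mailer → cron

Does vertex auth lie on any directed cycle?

auth lies on a cycle iff there is a path from auth back to itself.
Exploring from auth, it never reaches itself; equivalently, its strongly connected component is a singleton.

No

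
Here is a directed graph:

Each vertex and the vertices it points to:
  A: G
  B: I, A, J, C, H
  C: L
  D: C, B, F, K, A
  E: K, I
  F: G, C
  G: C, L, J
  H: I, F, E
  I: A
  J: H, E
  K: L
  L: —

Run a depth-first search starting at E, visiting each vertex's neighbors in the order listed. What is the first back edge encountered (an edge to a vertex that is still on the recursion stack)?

DFS from E (visiting each vertex's neighbors in the order listed); mark gray on enter, black on exit:
E gray
  K gray
    L gray
    L black
  K black
  I gray
    A gray
      G gray
        C gray
          C→L: L black — skip
        C black
        G→L: L black — skip
        J gray
          H gray
            H→I: I is gray → back edge
First back edge: H → I.

H→I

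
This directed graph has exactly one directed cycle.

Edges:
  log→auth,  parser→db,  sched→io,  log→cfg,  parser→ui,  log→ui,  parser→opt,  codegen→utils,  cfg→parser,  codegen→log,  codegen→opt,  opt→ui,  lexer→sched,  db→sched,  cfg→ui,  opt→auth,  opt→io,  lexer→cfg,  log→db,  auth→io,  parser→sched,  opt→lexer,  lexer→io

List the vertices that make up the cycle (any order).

cfg, opt, lexer, parser

DFS with gray/black marking from opt:
opt gray
  ui gray
  ui black
  lexer gray
    cfg gray
      parser gray
        parser→opt: opt is gray → back edge
Back edge closes the cycle opt → lexer → cfg → parser → opt; its vertices are {cfg, opt, lexer, parser}.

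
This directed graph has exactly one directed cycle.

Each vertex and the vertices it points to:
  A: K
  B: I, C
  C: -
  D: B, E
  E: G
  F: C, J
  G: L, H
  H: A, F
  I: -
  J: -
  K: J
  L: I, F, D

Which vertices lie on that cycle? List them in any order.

DFS with gray/black marking from G:
G gray
  L gray
    I gray
    I black
    F gray
      C gray
      C black
      J gray
      J black
    F black
    D gray
      B gray
        B→I: I black — skip
        B→C: C black — skip
      B black
      E gray
        E→G: G is gray → back edge
Back edge closes the cycle G → L → D → E → G; its vertices are {D, E, G, L}.

D, E, G, L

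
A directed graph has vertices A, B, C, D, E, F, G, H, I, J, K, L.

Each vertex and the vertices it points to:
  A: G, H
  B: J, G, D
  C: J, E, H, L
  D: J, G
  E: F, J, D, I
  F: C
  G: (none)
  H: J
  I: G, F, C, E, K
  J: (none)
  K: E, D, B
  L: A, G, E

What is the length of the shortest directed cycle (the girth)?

2

For each vertex v, BFS finds the shortest path from v back to v.
The shortest such closed walk is I → E → I, length 2.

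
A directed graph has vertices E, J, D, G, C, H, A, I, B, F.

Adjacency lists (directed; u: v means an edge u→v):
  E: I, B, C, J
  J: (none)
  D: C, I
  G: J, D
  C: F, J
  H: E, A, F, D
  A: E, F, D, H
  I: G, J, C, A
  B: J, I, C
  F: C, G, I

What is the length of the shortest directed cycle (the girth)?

For each vertex v, BFS finds the shortest path from v back to v.
The shortest such closed walk is A → H → A, length 2.

2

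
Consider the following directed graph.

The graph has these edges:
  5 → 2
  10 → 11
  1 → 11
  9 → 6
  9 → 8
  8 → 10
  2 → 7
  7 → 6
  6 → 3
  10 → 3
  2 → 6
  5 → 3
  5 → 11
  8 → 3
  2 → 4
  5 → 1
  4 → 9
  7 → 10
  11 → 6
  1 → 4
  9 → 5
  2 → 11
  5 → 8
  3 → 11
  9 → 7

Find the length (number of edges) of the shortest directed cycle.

3

For each vertex v, BFS finds the shortest path from v back to v.
The shortest such closed walk is 6 → 3 → 11 → 6, length 3.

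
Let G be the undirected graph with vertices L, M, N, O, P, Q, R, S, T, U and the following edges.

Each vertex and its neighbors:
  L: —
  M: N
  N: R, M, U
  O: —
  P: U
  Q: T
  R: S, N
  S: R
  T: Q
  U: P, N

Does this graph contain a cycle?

DFS, tracking each vertex's parent; an edge to a visited non-parent vertex closes a cycle.
Start from L:
visit L (parent –)
visit M (parent –)
  visit N (parent M)
    visit R (parent N)
      visit S (parent R)
        S–R: parent, skip
      R–N: parent, skip
    N–M: parent, skip
    visit U (parent N)
      visit P (parent U)
        P–U: parent, skip
      U–N: parent, skip
visit O (parent –)
visit Q (parent –)
  visit T (parent Q)
    T–Q: parent, skip
No non-parent visited neighbor found — the graph is a forest.

No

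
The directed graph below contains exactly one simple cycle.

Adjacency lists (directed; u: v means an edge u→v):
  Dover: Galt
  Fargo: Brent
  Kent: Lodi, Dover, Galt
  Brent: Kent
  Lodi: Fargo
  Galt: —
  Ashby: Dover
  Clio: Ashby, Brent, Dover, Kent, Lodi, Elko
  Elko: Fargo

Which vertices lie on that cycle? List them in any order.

DFS with gray/black marking from Kent:
Kent gray
  Lodi gray
    Fargo gray
      Brent gray
        Brent→Kent: Kent is gray → back edge
Back edge closes the cycle Kent → Lodi → Fargo → Brent → Kent; its vertices are {Kent, Lodi, Brent, Fargo}.

Kent, Lodi, Brent, Fargo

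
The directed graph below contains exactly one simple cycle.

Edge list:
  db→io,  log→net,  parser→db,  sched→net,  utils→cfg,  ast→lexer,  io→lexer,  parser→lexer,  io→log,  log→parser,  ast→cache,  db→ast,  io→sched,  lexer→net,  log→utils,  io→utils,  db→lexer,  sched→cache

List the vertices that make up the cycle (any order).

db, io, log, parser

DFS with gray/black marking from parser:
parser gray
  lexer gray
    net gray
    net black
  lexer black
  db gray
    io gray
      utils gray
        cfg gray
        cfg black
      utils black
      log gray
        log→utils: utils black — skip
        log→net: net black — skip
        log→parser: parser is gray → back edge
Back edge closes the cycle parser → db → io → log → parser; its vertices are {db, io, log, parser}.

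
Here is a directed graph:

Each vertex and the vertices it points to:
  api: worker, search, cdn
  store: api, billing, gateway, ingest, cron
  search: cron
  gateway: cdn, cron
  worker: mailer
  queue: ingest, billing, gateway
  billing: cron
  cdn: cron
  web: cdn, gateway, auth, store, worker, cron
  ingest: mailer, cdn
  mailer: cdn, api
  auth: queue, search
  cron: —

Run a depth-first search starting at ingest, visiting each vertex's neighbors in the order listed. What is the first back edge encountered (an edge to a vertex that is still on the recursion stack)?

worker->mailer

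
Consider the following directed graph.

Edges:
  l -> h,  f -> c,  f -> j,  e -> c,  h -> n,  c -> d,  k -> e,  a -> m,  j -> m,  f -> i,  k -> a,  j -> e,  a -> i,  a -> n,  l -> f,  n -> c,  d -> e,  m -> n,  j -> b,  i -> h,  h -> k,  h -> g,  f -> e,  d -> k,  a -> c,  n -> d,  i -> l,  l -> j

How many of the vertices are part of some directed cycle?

12

A vertex is on a directed cycle iff it belongs to a strongly connected component of size ≥ 2 (or has a self-loop).
The vertices on cycles are {a, c, d, e, f, h, i, j, k, l, m, n} — 12 in total.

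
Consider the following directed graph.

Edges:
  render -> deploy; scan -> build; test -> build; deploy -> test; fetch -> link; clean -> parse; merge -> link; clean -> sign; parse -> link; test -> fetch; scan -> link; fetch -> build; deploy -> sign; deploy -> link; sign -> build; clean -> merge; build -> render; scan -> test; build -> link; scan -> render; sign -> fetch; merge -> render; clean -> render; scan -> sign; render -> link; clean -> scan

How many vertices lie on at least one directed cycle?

A vertex is on a directed cycle iff it belongs to a strongly connected component of size ≥ 2 (or has a self-loop).
The vertices on cycles are {sign, test, build, fetch, deploy, render} — 6 in total.

6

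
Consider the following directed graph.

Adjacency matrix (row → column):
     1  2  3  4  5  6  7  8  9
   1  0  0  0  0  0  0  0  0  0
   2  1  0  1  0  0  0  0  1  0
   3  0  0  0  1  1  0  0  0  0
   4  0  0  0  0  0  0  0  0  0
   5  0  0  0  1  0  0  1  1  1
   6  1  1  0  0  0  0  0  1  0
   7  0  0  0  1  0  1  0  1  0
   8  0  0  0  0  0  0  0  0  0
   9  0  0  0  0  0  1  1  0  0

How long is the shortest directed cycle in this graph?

5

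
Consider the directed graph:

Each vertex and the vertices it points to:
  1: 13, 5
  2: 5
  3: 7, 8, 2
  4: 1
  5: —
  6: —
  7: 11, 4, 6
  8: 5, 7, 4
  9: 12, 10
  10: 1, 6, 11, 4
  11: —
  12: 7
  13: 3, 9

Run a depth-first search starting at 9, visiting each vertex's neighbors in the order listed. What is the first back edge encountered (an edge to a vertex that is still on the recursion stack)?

3->7

DFS from 9 (visiting each vertex's neighbors in the order listed); mark gray on enter, black on exit:
9 gray
  12 gray
    7 gray
      11 gray
      11 black
      4 gray
        1 gray
          13 gray
            3 gray
              3→7: 7 is gray → back edge
First back edge: 3 → 7.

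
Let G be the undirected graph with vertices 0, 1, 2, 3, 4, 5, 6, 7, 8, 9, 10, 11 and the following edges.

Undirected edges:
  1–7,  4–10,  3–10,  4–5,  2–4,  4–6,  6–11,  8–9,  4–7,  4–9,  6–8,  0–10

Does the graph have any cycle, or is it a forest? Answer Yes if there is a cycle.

DFS, tracking each vertex's parent; an edge to a visited non-parent vertex closes a cycle.
Start from 1:
visit 1 (parent –)
  visit 7 (parent 1)
    visit 4 (parent 7)
      visit 2 (parent 4)
        2–4: parent, skip
      visit 9 (parent 4)
        9–4: parent, skip
        visit 8 (parent 9)
          visit 6 (parent 8)
            6–8: parent, skip
            visit 11 (parent 6)
              11–6: parent, skip
            6–4: 4 visited and ≠ parent → cycle
Cycle: 4 – 9 – 8 – 6 – 4.

Yes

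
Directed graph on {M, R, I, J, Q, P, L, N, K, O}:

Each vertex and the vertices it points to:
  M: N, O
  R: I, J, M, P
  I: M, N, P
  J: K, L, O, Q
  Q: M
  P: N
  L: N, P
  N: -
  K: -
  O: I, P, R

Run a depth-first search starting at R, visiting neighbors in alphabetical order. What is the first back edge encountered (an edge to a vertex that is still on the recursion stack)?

DFS from R (visiting neighbors in alphabetical order); mark gray on enter, black on exit:
R gray
  I gray
    M gray
      N gray
      N black
      O gray
        O→I: I is gray → back edge
First back edge: O → I.

O→I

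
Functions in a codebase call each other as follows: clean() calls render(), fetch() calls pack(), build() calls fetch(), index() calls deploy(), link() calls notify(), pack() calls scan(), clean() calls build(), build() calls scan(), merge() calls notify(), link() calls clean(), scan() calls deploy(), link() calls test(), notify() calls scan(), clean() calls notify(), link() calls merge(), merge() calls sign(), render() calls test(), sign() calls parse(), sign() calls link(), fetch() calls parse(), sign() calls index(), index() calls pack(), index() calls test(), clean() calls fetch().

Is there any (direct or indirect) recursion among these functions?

Yes

DFS with white/gray/black marking, starting from index:
index gray
  deploy gray
  deploy black
  pack gray
    scan gray
      scan→deploy: deploy black — skip
    scan black
  pack black
  test gray
  test black
index black
render gray
  render→test: test black — skip
render black
link gray
  link→test: test black — skip
  notify gray
    notify→scan: scan black — skip
  notify black
  merge gray
    merge→notify: notify black — skip
    sign gray
      sign→link: link is gray → back edge
Back edge found, so a cycle exists: link → merge → sign → link.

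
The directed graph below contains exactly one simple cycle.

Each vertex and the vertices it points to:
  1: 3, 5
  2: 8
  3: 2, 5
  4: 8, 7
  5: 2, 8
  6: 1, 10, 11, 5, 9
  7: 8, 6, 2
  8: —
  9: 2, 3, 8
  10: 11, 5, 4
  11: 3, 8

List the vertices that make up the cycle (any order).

4, 6, 7, 10

DFS with gray/black marking from 6:
6 gray
  1 gray
    3 gray
      2 gray
        8 gray
        8 black
      2 black
      5 gray
        5→2: 2 black — skip
        5→8: 8 black — skip
      5 black
    3 black
    1→5: 5 black — skip
  1 black
  10 gray
    11 gray
      11→3: 3 black — skip
      11→8: 8 black — skip
    11 black
    10→5: 5 black — skip
    4 gray
      4→8: 8 black — skip
      7 gray
        7→8: 8 black — skip
        7→6: 6 is gray → back edge
Back edge closes the cycle 6 → 10 → 4 → 7 → 6; its vertices are {4, 6, 7, 10}.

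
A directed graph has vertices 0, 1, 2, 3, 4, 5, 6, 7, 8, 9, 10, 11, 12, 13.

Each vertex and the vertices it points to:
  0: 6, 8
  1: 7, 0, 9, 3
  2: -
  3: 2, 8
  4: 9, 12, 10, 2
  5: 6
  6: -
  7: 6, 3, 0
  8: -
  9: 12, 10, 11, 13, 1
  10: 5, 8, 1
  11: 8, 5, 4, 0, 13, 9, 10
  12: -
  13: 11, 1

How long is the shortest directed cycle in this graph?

2

For each vertex v, BFS finds the shortest path from v back to v.
The shortest such closed walk is 11 → 9 → 11, length 2.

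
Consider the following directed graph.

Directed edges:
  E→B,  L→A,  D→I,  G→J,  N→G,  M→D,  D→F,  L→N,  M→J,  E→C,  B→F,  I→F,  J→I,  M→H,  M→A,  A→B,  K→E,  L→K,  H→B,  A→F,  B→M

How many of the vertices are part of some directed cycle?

A vertex is on a directed cycle iff it belongs to a strongly connected component of size ≥ 2 (or has a self-loop).
The vertices on cycles are {A, B, H, M} — 4 in total.

4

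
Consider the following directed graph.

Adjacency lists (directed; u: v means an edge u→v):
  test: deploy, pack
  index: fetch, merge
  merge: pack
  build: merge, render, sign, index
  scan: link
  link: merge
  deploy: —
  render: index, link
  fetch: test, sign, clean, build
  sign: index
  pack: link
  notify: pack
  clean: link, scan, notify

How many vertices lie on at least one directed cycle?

8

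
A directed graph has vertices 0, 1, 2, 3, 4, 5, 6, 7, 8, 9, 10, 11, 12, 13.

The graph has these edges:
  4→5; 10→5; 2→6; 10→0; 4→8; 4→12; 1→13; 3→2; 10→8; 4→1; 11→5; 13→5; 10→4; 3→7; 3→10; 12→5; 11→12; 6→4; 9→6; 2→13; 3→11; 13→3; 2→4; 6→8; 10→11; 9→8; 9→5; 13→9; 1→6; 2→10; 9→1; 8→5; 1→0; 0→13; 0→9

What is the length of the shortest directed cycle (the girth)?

3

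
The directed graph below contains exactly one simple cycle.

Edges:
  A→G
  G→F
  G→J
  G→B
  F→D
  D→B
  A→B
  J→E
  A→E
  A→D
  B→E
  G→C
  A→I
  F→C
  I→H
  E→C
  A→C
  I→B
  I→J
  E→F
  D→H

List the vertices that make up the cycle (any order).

B, D, E, F

DFS with gray/black marking from D:
D gray
  B gray
    E gray
      F gray
        C gray
        C black
        F→D: D is gray → back edge
Back edge closes the cycle D → B → E → F → D; its vertices are {B, D, E, F}.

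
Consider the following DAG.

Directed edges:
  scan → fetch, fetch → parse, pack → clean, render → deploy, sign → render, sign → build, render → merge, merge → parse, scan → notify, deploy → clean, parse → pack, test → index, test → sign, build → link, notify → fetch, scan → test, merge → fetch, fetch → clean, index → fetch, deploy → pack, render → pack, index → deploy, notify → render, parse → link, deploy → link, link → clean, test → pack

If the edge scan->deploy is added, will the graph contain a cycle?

No

Adding scan→deploy creates a cycle iff deploy can already reach scan.
Explore from deploy: no path reaches scan. The graph stays acyclic.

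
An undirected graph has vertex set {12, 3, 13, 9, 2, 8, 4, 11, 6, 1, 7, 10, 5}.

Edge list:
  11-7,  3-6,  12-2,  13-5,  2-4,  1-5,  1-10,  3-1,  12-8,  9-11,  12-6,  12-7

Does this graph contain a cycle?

DFS, tracking each vertex's parent; an edge to a visited non-parent vertex closes a cycle.
Start from 12:
visit 12 (parent –)
  visit 8 (parent 12)
    8–12: parent, skip
  visit 2 (parent 12)
    visit 4 (parent 2)
      4–2: parent, skip
    2–12: parent, skip
  visit 7 (parent 12)
    visit 11 (parent 7)
      visit 9 (parent 11)
        9–11: parent, skip
      11–7: parent, skip
    7–12: parent, skip
  visit 6 (parent 12)
    6–12: parent, skip
    visit 3 (parent 6)
      visit 1 (parent 3)
        1–3: parent, skip
        visit 5 (parent 1)
          visit 13 (parent 5)
            13–5: parent, skip
          5–1: parent, skip
        visit 10 (parent 1)
          10–1: parent, skip
      3–6: parent, skip
No non-parent visited neighbor found — the graph is a forest.

No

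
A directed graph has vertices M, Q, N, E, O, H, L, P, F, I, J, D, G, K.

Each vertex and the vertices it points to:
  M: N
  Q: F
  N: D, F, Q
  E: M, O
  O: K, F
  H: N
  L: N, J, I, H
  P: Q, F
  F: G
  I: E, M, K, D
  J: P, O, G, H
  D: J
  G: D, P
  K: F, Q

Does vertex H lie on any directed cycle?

H is on a cycle iff H can reach itself via ≥1 edge.
H → N → D → J → H — yes.

Yes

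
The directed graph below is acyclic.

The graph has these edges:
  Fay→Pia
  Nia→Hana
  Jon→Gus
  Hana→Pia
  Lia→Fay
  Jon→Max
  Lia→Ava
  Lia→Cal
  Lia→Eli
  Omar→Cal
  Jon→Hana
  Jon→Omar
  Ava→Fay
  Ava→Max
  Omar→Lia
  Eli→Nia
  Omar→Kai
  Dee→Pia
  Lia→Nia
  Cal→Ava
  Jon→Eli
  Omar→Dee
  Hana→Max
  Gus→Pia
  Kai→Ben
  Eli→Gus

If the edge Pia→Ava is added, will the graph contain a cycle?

Yes

Adding Pia→Ava creates a cycle iff Ava can already reach Pia.
Path from Ava: Ava → Fay → Pia.
So Ava → … → Pia → Ava is a cycle.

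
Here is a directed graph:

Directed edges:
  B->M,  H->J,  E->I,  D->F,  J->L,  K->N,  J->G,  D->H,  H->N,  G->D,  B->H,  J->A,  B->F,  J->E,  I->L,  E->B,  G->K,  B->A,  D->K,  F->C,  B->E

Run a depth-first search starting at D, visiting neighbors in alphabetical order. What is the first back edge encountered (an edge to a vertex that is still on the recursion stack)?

DFS from D (visiting neighbors in alphabetical order); mark gray on enter, black on exit:
D gray
  F gray
    C gray
    C black
  F black
  H gray
    J gray
      A gray
      A black
      E gray
        B gray
          B→A: A black — skip
          B→E: E is gray → back edge
First back edge: B → E.

B→E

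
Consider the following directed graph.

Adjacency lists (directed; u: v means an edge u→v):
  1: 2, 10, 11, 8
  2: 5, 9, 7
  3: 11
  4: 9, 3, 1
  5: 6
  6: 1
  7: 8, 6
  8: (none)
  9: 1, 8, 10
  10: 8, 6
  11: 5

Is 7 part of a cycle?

7 is on a cycle iff 7 can reach itself via ≥1 edge.
7 → 6 → 1 → 2 → 7 — yes.

Yes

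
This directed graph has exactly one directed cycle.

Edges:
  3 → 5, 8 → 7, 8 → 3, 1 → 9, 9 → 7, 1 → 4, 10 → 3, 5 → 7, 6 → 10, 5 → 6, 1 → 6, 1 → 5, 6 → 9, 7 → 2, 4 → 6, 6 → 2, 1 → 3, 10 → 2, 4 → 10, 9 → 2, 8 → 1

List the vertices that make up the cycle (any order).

3, 5, 6, 10

DFS with gray/black marking from 3:
3 gray
  5 gray
    7 gray
      2 gray
      2 black
    7 black
    6 gray
      6→2: 2 black — skip
      9 gray
        9→7: 7 black — skip
        9→2: 2 black — skip
      9 black
      10 gray
        10→2: 2 black — skip
        10→3: 3 is gray → back edge
Back edge closes the cycle 3 → 5 → 6 → 10 → 3; its vertices are {3, 5, 6, 10}.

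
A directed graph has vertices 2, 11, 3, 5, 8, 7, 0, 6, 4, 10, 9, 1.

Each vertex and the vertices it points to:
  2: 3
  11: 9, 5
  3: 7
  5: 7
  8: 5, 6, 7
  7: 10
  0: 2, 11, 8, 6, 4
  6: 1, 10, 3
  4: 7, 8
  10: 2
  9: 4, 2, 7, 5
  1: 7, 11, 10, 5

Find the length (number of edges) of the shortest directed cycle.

For each vertex v, BFS finds the shortest path from v back to v.
The shortest such closed walk is 10 → 2 → 3 → 7 → 10, length 4.

4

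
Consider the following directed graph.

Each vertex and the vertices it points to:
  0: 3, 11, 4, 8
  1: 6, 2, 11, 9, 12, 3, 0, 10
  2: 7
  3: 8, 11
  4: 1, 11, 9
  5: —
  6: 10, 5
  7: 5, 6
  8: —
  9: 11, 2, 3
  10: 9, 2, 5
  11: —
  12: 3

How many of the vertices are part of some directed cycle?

8

A vertex is on a directed cycle iff it belongs to a strongly connected component of size ≥ 2 (or has a self-loop).
The vertices on cycles are {0, 1, 2, 4, 6, 7, 9, 10} — 8 in total.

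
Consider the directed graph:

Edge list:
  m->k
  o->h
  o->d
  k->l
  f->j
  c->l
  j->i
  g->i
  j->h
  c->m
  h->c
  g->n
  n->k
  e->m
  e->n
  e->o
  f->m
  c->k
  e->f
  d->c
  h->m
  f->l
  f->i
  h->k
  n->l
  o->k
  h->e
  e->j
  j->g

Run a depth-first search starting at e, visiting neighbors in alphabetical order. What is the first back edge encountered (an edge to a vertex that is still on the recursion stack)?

DFS from e (visiting neighbors in alphabetical order); mark gray on enter, black on exit:
e gray
  f gray
    i gray
    i black
    j gray
      g gray
        g→i: i black — skip
        n gray
          k gray
            l gray
            l black
          k black
          n→l: l black — skip
        n black
      g black
      h gray
        c gray
          c→k: k black — skip
          c→l: l black — skip
          m gray
            m→k: k black — skip
          m black
        c black
        h→e: e is gray → back edge
First back edge: h → e.

h->e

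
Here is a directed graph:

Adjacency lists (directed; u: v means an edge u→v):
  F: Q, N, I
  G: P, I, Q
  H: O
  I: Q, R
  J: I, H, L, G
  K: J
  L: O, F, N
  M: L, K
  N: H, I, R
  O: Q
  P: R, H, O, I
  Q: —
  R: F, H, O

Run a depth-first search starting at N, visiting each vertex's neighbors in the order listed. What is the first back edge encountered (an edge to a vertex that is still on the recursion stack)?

DFS from N (visiting each vertex's neighbors in the order listed); mark gray on enter, black on exit:
N gray
  H gray
    O gray
      Q gray
      Q black
    O black
  H black
  I gray
    I→Q: Q black — skip
    R gray
      F gray
        F→Q: Q black — skip
        F→N: N is gray → back edge
First back edge: F → N.

F->N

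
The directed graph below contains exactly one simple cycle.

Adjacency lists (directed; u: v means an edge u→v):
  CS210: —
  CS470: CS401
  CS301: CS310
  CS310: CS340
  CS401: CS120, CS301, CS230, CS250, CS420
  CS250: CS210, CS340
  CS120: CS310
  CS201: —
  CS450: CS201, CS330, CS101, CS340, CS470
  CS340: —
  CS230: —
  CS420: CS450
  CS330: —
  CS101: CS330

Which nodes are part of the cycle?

CS401, CS420, CS450, CS470

DFS with gray/black marking from CS401:
CS401 gray
  CS120 gray
    CS310 gray
      CS340 gray
      CS340 black
    CS310 black
  CS120 black
  CS301 gray
    CS301→CS310: CS310 black — skip
  CS301 black
  CS230 gray
  CS230 black
  CS250 gray
    CS210 gray
    CS210 black
    CS250→CS340: CS340 black — skip
  CS250 black
  CS420 gray
    CS450 gray
      CS201 gray
      CS201 black
      CS330 gray
      CS330 black
      CS101 gray
        CS101→CS330: CS330 black — skip
      CS101 black
      CS450→CS340: CS340 black — skip
      CS470 gray
        CS470→CS401: CS401 is gray → back edge
Back edge closes the cycle CS401 → CS420 → CS450 → CS470 → CS401; its vertices are {CS401, CS420, CS450, CS470}.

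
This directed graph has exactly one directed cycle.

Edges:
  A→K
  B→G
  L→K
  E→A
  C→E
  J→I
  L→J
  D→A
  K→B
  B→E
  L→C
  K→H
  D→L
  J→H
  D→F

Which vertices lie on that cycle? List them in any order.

DFS with gray/black marking from A:
A gray
  K gray
    B gray
      G gray
      G black
      E gray
        E→A: A is gray → back edge
Back edge closes the cycle A → K → B → E → A; its vertices are {A, B, E, K}.

A, B, E, K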